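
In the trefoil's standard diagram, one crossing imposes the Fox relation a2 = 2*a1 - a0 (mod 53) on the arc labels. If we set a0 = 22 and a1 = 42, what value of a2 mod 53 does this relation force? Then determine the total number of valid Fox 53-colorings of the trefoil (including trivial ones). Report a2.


Step 1: Apply the given crossing relation 2*a1 - a0 - a2 = 0 (mod 53).
  a2 = 2*a1 - a0 mod 53
  a2 = 2*42 - 22 mod 53
  a2 = 84 - 22 mod 53
  a2 = 62 mod 53 = 9
Step 2: The trefoil has determinant 3.
  Number of Fox p-colorings (p prime) is p^2 if p = 3, else p.
  Since 53 does not divide 3, only trivial (constant) colorings exist.
  (So the trial a0 = 22, a1 = 42 with a0 != a1 does NOT extend to a valid coloring of the whole trefoil: the other two crossing relations require 3*(a1 - a0) = 0 (mod 53), which fails.)
  Total colorings = 53
Step 3: a2 = 9, total Fox 53-colorings = 53

9


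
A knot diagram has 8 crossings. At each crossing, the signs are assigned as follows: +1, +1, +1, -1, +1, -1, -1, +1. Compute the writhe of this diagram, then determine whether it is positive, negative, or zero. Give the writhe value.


Step 1: Count positive crossings (+1).
Positive crossings: 5
Step 2: Count negative crossings (-1).
Negative crossings: 3
Step 3: Writhe = (positive) - (negative)
w = 5 - 3 = 2
Step 4: |w| = 2, and w is positive

2


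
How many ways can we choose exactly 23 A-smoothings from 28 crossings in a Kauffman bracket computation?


We choose which 23 of 28 crossings get A-smoothings.
C(28, 23) = 28! / (23! * 5!)
= 98280

98280


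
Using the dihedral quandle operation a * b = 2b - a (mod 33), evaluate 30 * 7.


30 * 7 = 2*7 - 30 mod 33
= 14 - 30 mod 33
= -16 mod 33 = 17

17


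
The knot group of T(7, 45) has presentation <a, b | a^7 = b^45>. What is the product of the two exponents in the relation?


The relation is a^7 = b^45.
Product of exponents = 7 * 45
= 315

315


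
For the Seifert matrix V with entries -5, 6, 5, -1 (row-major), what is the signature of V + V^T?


Step 1: V + V^T = [[-10, 11], [11, -2]]
Step 2: trace = -12, det = -101
Step 3: Discriminant = (-12)^2 - 4*(-101) = 548
Step 4: Eigenvalues: 5.7047, -17.7047
Step 5: Signature = (# positive eigenvalues) - (# negative eigenvalues) = 0

0


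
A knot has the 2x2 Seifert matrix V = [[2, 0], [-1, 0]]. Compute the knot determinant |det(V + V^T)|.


Step 1: Form V + V^T where V = [[2, 0], [-1, 0]]
  V^T = [[2, -1], [0, 0]]
  V + V^T = [[4, -1], [-1, 0]]
Step 2: det(V + V^T) = 4*0 - (-1)*(-1)
  = 0 - 1 = -1
Step 3: Knot determinant = |det(V + V^T)| = |-1| = 1

1


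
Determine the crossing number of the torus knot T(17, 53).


For a torus knot T(p, q) with gcd(p,q)=1,
the crossing number is min(p*(q-1), q*(p-1)).
p*(q-1) = 17*52 = 884
q*(p-1) = 53*16 = 848
min(884, 848) = 848

848


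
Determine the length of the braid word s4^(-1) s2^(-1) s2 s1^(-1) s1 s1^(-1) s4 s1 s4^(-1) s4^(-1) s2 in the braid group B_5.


The word length counts the number of generators (including inverses).
Listing each generator: s4^(-1), s2^(-1), s2, s1^(-1), s1, s1^(-1), s4, s1, s4^(-1), s4^(-1), s2
There are 11 generators in this braid word.

11


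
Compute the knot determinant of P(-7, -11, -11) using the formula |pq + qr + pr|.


Step 1: Compute pq + qr + pr.
pq = (-7)*(-11) = 77
qr = (-11)*(-11) = 121
pr = (-7)*(-11) = 77
pq + qr + pr = 77 + 121 + 77 = 275
Step 2: Take absolute value.
det(P(-7,-11,-11)) = |275| = 275

275


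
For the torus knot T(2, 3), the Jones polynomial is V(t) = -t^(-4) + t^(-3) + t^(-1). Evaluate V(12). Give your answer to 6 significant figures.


Substituting t = 12 into V(t) = -t^(-4) + t^(-3) + t^(-1):
  (-)t^(-4) = -4.82253e-05
  (+)t^(-3) = 0.000578704
  (+)t^(-1) = 0.0833333
Sum = (-4.82253e-05) + (0.000578704) + (0.0833333)
= 0.08386381173
Rounded to 6 significant figures: 0.0838638

0.0838638


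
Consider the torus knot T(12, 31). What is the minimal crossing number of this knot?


For a torus knot T(p, q) with gcd(p,q)=1,
the crossing number is min(p*(q-1), q*(p-1)).
p*(q-1) = 12*30 = 360
q*(p-1) = 31*11 = 341
min(360, 341) = 341

341


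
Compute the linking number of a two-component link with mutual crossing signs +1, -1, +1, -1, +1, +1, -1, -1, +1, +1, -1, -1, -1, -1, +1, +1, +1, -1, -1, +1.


Step 1: Count positive crossings: 10
Step 2: Count negative crossings: 10
Step 3: Sum of signs = 10 - 10 = 0
Step 4: Linking number = sum/2 = 0/2 = 0

0


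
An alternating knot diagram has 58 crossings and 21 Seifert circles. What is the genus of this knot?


For alternating knots, g = (c - s + 1)/2.
= (58 - 21 + 1)/2
= 38/2 = 19

19


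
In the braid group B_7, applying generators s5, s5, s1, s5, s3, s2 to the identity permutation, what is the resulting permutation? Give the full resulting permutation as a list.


Starting with identity [1, 2, 3, 4, 5, 6, 7].
Apply generators in sequence:
  After s5: [1, 2, 3, 4, 6, 5, 7]
  After s5: [1, 2, 3, 4, 5, 6, 7]
  After s1: [2, 1, 3, 4, 5, 6, 7]
  After s5: [2, 1, 3, 4, 6, 5, 7]
  After s3: [2, 1, 4, 3, 6, 5, 7]
  After s2: [2, 4, 1, 3, 6, 5, 7]
Final permutation: [2, 4, 1, 3, 6, 5, 7]

[2, 4, 1, 3, 6, 5, 7]


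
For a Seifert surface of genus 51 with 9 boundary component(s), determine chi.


chi = 2 - 2g - b
= 2 - 2*51 - 9
= 2 - 102 - 9 = -109

-109


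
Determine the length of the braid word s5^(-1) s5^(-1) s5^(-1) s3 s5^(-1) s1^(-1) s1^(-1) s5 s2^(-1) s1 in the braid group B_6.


The word length counts the number of generators (including inverses).
Listing each generator: s5^(-1), s5^(-1), s5^(-1), s3, s5^(-1), s1^(-1), s1^(-1), s5, s2^(-1), s1
There are 10 generators in this braid word.

10


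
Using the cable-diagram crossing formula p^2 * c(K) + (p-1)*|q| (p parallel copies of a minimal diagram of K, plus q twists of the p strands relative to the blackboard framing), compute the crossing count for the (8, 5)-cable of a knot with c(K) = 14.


Step 1: Each of the c(K) crossings of the companion diagram becomes p*p = p^2 crossings among the p parallel strands, and each of the |q| twists s_1 s_2 ... s_(p-1) adds (p-1) crossings.
  Crossings = p^2 * c(K) + (p-1)*|q|
Step 2: = 8^2 * 14 + (8-1)*5
Step 3: = 64*14 + 7*5
Step 4: = 896 + 35 = 931

931


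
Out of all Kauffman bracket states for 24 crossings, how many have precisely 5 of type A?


We choose which 5 of 24 crossings get A-smoothings.
C(24, 5) = 24! / (5! * 19!)
= 42504

42504


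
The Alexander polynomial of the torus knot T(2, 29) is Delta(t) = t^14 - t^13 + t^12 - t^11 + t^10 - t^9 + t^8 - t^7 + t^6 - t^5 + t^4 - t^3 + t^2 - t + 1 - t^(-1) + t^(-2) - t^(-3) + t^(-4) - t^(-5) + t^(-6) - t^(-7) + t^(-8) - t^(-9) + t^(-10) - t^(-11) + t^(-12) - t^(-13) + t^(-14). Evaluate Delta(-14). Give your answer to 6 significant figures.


Substituting t = -14 into Delta(t) = t^14 - t^13 + t^12 - t^11 + t^10 - t^9 + t^8 - t^7 + t^6 - t^5 + t^4 - t^3 + t^2 - t + 1 - t^(-1) + t^(-2) - t^(-3) + t^(-4) - t^(-5) + t^(-6) - t^(-7) + t^(-8) - t^(-9) + t^(-10) - t^(-11) + t^(-12) - t^(-13) + t^(-14):
Term values: (11112006825558016) + (793714773254144) + (56693912375296) + (4049565169664) + (289254654976) + (20661046784) + (1475789056) + (105413504) + (7529536) + (537824) + (38416) + (2744) + (196) + (14) + (1) + (0.0714286) + (0.00510204) + (0.000364431) + (2.60308e-05) + (1.85934e-06) + (1.3281e-07) + (9.48645e-09) + (6.77604e-10) + (4.84003e-11) + (3.45716e-12) + (2.4694e-13) + (1.76386e-14) + (1.2599e-15) + (8.99927e-17)
Sum = 1.196677658e+16
Rounded to 6 significant figures: 1.19668e+16

1.19668e+16


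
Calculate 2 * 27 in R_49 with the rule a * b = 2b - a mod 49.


2 * 27 = 2*27 - 2 mod 49
= 54 - 2 mod 49
= 52 mod 49 = 3

3


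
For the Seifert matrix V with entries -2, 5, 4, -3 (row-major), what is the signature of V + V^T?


Step 1: V + V^T = [[-4, 9], [9, -6]]
Step 2: trace = -10, det = -57
Step 3: Discriminant = (-10)^2 - 4*(-57) = 328
Step 4: Eigenvalues: 4.05539, -14.0554
Step 5: Signature = (# positive eigenvalues) - (# negative eigenvalues) = 0

0


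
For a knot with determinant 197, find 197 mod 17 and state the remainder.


Step 1: A knot is p-colorable if and only if p divides its determinant.
Step 2: Compute 197 mod 17.
197 = 11 * 17 + 10
Step 3: 197 mod 17 = 10
Step 4: The knot is 17-colorable: no

10


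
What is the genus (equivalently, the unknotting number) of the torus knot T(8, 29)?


For a torus knot T(p,q), both the unknotting number and genus equal (p-1)(q-1)/2.
= (8-1)(29-1)/2
= 7*28/2
= 196/2 = 98

98


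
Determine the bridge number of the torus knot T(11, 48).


The bridge number of T(p,q) is min(p,q).
min(11, 48) = 11

11


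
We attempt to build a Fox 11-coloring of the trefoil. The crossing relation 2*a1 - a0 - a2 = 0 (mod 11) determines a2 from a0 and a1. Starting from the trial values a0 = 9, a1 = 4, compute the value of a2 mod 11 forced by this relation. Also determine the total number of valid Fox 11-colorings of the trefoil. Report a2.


Step 1: Apply the given crossing relation 2*a1 - a0 - a2 = 0 (mod 11).
  a2 = 2*a1 - a0 mod 11
  a2 = 2*4 - 9 mod 11
  a2 = 8 - 9 mod 11
  a2 = -1 mod 11 = 10
Step 2: The trefoil has determinant 3.
  Number of Fox p-colorings (p prime) is p^2 if p = 3, else p.
  Since 11 does not divide 3, only trivial (constant) colorings exist.
  (So the trial a0 = 9, a1 = 4 with a0 != a1 does NOT extend to a valid coloring of the whole trefoil: the other two crossing relations require 3*(a1 - a0) = 0 (mod 11), which fails.)
  Total colorings = 11
Step 3: a2 = 10, total Fox 11-colorings = 11

10


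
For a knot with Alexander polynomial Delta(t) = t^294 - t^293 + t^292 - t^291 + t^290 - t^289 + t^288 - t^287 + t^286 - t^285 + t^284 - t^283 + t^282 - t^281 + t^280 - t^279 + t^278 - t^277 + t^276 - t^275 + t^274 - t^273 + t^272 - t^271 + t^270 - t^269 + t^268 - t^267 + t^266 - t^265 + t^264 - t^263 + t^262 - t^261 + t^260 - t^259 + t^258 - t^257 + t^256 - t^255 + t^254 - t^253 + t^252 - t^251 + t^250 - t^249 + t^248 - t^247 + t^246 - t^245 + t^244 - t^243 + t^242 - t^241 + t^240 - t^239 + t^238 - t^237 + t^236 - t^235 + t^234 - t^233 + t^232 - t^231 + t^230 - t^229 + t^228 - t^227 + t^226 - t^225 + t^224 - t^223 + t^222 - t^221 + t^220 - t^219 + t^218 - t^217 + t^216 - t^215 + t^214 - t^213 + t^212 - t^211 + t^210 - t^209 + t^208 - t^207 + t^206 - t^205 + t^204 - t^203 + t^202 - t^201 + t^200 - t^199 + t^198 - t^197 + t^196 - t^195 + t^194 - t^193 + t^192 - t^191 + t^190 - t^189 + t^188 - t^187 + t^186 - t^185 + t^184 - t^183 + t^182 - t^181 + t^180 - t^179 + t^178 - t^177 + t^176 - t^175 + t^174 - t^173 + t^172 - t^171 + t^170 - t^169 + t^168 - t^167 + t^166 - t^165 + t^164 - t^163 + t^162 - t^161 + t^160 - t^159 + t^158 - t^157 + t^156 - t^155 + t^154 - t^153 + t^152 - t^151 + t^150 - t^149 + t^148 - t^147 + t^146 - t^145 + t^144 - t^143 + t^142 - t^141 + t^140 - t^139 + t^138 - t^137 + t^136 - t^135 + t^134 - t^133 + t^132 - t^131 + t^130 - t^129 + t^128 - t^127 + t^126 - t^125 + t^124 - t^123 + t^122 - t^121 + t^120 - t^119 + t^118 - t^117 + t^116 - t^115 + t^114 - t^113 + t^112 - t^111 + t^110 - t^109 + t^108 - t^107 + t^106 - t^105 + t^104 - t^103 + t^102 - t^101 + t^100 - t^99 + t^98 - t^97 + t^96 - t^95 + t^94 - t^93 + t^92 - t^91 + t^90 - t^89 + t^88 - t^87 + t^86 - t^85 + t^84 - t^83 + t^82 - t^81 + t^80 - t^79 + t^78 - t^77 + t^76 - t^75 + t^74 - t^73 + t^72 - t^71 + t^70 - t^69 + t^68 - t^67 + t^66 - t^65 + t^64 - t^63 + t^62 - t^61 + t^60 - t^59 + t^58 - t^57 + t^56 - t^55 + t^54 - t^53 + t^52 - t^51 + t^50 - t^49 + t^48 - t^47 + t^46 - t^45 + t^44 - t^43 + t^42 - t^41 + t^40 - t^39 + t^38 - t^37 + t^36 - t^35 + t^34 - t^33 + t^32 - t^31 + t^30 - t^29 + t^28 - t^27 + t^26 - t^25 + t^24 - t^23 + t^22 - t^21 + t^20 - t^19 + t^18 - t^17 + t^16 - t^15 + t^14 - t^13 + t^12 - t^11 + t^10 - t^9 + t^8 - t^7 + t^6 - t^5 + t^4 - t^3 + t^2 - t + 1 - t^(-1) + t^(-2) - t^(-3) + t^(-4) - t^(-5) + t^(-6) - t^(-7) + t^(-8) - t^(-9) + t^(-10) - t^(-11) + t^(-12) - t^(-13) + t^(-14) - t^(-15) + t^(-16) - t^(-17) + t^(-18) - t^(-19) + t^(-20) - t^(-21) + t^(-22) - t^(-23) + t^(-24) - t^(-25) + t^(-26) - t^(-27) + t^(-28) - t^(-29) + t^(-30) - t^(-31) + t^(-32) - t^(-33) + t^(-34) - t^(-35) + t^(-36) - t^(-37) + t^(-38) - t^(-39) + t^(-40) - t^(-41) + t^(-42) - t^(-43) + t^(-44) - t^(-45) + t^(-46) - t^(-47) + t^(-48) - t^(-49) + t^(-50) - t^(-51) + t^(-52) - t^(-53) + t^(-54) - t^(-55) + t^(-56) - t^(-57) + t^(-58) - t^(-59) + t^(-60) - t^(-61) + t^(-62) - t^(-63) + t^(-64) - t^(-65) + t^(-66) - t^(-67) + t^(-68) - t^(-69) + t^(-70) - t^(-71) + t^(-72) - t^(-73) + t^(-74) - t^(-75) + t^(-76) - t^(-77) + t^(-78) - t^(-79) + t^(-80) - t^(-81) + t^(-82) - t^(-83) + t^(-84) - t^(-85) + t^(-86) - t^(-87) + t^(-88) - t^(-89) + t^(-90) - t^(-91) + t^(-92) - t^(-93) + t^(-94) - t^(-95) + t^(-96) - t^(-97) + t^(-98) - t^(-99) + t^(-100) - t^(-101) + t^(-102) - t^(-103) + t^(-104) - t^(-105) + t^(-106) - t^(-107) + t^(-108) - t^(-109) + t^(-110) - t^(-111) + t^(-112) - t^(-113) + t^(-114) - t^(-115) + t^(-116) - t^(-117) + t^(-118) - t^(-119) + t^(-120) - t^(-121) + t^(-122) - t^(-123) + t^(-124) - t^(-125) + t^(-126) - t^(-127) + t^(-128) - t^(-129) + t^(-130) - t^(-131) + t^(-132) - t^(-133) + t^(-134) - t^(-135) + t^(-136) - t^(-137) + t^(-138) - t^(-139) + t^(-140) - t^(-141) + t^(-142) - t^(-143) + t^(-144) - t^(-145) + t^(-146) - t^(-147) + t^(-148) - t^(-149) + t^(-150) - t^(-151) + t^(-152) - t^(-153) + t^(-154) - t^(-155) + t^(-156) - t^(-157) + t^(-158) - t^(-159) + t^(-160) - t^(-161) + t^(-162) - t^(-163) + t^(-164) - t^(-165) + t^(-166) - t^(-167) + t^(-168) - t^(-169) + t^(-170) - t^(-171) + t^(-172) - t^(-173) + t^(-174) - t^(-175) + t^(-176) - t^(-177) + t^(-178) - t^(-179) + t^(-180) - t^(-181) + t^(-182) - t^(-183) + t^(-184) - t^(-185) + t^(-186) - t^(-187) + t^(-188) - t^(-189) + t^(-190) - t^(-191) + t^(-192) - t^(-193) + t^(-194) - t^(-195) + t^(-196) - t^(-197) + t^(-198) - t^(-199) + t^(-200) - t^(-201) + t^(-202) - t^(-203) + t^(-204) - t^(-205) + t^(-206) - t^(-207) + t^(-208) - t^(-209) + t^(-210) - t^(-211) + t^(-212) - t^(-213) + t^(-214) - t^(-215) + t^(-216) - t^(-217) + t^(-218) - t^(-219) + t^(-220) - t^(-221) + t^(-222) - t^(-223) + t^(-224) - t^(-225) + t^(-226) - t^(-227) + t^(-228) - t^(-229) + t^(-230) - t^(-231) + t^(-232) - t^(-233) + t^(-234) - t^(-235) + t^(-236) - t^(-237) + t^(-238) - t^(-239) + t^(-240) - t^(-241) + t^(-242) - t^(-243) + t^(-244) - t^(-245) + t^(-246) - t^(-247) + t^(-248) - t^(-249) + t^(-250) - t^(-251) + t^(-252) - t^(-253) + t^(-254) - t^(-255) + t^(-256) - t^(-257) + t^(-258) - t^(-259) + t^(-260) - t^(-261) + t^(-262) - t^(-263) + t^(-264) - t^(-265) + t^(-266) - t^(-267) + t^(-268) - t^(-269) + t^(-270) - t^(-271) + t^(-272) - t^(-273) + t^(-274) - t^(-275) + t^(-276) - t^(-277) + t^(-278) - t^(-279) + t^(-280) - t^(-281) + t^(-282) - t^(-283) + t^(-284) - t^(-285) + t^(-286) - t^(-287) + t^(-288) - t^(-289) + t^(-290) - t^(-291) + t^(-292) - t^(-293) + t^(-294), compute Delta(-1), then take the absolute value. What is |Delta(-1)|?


Step 1: The polynomial has 589 terms with alternating signs, exponents from 294 down to -294.
Step 2: Substitute t = -1. The i-th term has coefficient (-1)^i and exponent (m-i),
  so its value is (-1)^i * (-1)^(m-i) = (-1)^m = 1 for every i.
Step 3: All 589 terms equal 1, so Delta(-1) = 589 * (1) = 589
Step 4: |Delta(-1)| = 589

589


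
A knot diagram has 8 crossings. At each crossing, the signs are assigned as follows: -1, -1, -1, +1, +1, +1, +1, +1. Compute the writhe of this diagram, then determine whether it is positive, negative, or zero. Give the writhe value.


Step 1: Count positive crossings (+1).
Positive crossings: 5
Step 2: Count negative crossings (-1).
Negative crossings: 3
Step 3: Writhe = (positive) - (negative)
w = 5 - 3 = 2
Step 4: |w| = 2, and w is positive

2


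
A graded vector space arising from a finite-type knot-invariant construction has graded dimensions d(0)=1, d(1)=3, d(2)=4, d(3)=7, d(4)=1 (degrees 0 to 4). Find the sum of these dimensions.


Total dimension = d(0) + d(1) + ... + d(4)
= 1 + 3 + 4 + 7 + 1
= 16

16


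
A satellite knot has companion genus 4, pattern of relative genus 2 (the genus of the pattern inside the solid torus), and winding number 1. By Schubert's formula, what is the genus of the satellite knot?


Schubert: g(satellite) = g_rel(pattern) + |winding| * g(companion),
where g_rel(pattern) is the genus of the pattern relative to the solid torus.
= 2 + 1 * 4
= 2 + 4 = 6

6


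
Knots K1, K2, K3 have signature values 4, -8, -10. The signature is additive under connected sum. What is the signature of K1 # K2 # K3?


The signature is additive under connected sum.
signature(K1 # K2 # K3) = (4) + (-8) + (-10)
= -14

-14


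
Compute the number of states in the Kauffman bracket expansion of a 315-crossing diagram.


Each crossing contributes 2 choices (A-smoothing or B-smoothing).
Total states = 2^315 = 66749594872528440074844428317798503581334516323645399060845050244444366430645017188217565216768

66749594872528440074844428317798503581334516323645399060845050244444366430645017188217565216768


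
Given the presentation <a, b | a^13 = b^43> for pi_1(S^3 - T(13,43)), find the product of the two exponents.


The relation is a^13 = b^43.
Product of exponents = 13 * 43
= 559

559


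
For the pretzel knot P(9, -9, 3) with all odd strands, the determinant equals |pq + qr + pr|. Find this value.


Step 1: Compute pq + qr + pr.
pq = 9*(-9) = -81
qr = (-9)*3 = -27
pr = 9*3 = 27
pq + qr + pr = -81 + (-27) + 27 = -81
Step 2: Take absolute value.
det(P(9,-9,3)) = |-81| = 81

81


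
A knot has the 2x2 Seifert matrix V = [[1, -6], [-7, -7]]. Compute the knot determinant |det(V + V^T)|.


Step 1: Form V + V^T where V = [[1, -6], [-7, -7]]
  V^T = [[1, -7], [-6, -7]]
  V + V^T = [[2, -13], [-13, -14]]
Step 2: det(V + V^T) = 2*(-14) - (-13)*(-13)
  = -28 - 169 = -197
Step 3: Knot determinant = |det(V + V^T)| = |-197| = 197

197


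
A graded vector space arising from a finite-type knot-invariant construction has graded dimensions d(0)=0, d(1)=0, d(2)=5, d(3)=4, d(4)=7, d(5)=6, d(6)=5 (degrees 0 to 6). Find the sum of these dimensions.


Total dimension = d(0) + d(1) + ... + d(6)
= 0 + 0 + 5 + 4 + 7 + 6 + 5
= 27

27


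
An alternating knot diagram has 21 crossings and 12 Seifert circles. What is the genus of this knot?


For alternating knots, g = (c - s + 1)/2.
= (21 - 12 + 1)/2
= 10/2 = 5

5


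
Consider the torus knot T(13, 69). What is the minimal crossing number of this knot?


For a torus knot T(p, q) with gcd(p,q)=1,
the crossing number is min(p*(q-1), q*(p-1)).
p*(q-1) = 13*68 = 884
q*(p-1) = 69*12 = 828
min(884, 828) = 828

828


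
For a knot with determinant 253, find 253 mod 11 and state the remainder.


Step 1: A knot is p-colorable if and only if p divides its determinant.
Step 2: Compute 253 mod 11.
253 = 23 * 11 + 0
Step 3: 253 mod 11 = 0
Step 4: The knot is 11-colorable: yes

0


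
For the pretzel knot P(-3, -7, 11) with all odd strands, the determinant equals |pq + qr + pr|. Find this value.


Step 1: Compute pq + qr + pr.
pq = (-3)*(-7) = 21
qr = (-7)*11 = -77
pr = (-3)*11 = -33
pq + qr + pr = 21 + (-77) + (-33) = -89
Step 2: Take absolute value.
det(P(-3,-7,11)) = |-89| = 89

89


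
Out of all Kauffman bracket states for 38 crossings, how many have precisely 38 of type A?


We choose which 38 of 38 crossings get A-smoothings.
C(38, 38) = 38! / (38! * 0!)
= 1

1


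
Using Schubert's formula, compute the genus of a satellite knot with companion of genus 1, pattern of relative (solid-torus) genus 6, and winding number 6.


Schubert: g(satellite) = g_rel(pattern) + |winding| * g(companion),
where g_rel(pattern) is the genus of the pattern relative to the solid torus.
= 6 + 6 * 1
= 6 + 6 = 12

12


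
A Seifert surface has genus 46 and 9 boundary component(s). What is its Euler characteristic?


chi = 2 - 2g - b
= 2 - 2*46 - 9
= 2 - 92 - 9 = -99

-99


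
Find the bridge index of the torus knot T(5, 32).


The bridge number of T(p,q) is min(p,q).
min(5, 32) = 5

5


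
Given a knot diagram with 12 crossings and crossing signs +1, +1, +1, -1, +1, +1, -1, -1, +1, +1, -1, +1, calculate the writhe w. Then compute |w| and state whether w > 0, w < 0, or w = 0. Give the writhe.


Step 1: Count positive crossings (+1).
Positive crossings: 8
Step 2: Count negative crossings (-1).
Negative crossings: 4
Step 3: Writhe = (positive) - (negative)
w = 8 - 4 = 4
Step 4: |w| = 4, and w is positive

4


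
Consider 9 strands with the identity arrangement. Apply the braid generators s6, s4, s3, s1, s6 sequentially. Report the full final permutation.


Starting with identity [1, 2, 3, 4, 5, 6, 7, 8, 9].
Apply generators in sequence:
  After s6: [1, 2, 3, 4, 5, 7, 6, 8, 9]
  After s4: [1, 2, 3, 5, 4, 7, 6, 8, 9]
  After s3: [1, 2, 5, 3, 4, 7, 6, 8, 9]
  After s1: [2, 1, 5, 3, 4, 7, 6, 8, 9]
  After s6: [2, 1, 5, 3, 4, 6, 7, 8, 9]
Final permutation: [2, 1, 5, 3, 4, 6, 7, 8, 9]

[2, 1, 5, 3, 4, 6, 7, 8, 9]


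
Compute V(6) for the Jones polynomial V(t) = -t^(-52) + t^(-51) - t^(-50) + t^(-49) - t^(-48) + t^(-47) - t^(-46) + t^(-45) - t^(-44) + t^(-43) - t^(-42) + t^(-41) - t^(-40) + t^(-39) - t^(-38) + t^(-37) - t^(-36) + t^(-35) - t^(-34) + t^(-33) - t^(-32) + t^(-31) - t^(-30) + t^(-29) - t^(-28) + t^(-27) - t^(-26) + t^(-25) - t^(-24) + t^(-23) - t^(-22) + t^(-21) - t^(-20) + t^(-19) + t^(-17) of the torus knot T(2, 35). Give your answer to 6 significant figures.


Substituting t = 6 into V(t) = -t^(-52) + t^(-51) - t^(-50) + t^(-49) - t^(-48) + t^(-47) - t^(-46) + t^(-45) - t^(-44) + t^(-43) - t^(-42) + t^(-41) - t^(-40) + t^(-39) - t^(-38) + t^(-37) - t^(-36) + t^(-35) - t^(-34) + t^(-33) - t^(-32) + t^(-31) - t^(-30) + t^(-29) - t^(-28) + t^(-27) - t^(-26) + t^(-25) - t^(-24) + t^(-23) - t^(-22) + t^(-21) - t^(-20) + t^(-19) + t^(-17):
  (-)t^(-52) = -3.43665e-41
  (+)t^(-51) = 2.06199e-40
  (-)t^(-50) = -1.23719e-39
  (+)t^(-49) = 7.42316e-39
  (-)t^(-48) = -4.4539e-38
  (+)t^(-47) = 2.67234e-37
  (-)t^(-46) = -1.6034e-36
  (+)t^(-45) = 9.62041e-36
  (-)t^(-44) = -5.77225e-35
  (+)t^(-43) = 3.46335e-34
  (-)t^(-42) = -2.07801e-33
  (+)t^(-41) = 1.24681e-32
  (-)t^(-40) = -7.48083e-32
  (+)t^(-39) = 4.4885e-31
  (-)t^(-38) = -2.6931e-30
  (+)t^(-37) = 1.61586e-29
  (-)t^(-36) = -9.69516e-29
  (+)t^(-35) = 5.8171e-28
  (-)t^(-34) = -3.49026e-27
  (+)t^(-33) = 2.09415e-26
  (-)t^(-32) = -1.25649e-25
  (+)t^(-31) = 7.53896e-25
  (-)t^(-30) = -4.52337e-24
  (+)t^(-29) = 2.71402e-23
  (-)t^(-28) = -1.62841e-22
  (+)t^(-27) = 9.77049e-22
  (-)t^(-26) = -5.86229e-21
  (+)t^(-25) = 3.51738e-20
  (-)t^(-24) = -2.11043e-19
  (+)t^(-23) = 1.26626e-18
  (-)t^(-22) = -7.59753e-18
  (+)t^(-21) = 4.55852e-17
  (-)t^(-20) = -2.73511e-16
  (+)t^(-19) = 1.64107e-15
  (+)t^(-17) = 5.90784e-14
Sum = (-3.43665e-41) + (2.06199e-40) + (-1.23719e-39) + (7.42316e-39) + (-4.4539e-38) + (2.67234e-37) + (-1.6034e-36) + (9.62041e-36) + (-5.77225e-35) + (3.46335e-34) + (-2.07801e-33) + (1.24681e-32) + (-7.48083e-32) + (4.4885e-31) + (-2.6931e-30) + (1.61586e-29) + (-9.69516e-29) + (5.8171e-28) + (-3.49026e-27) + (2.09415e-26) + (-1.25649e-25) + (7.53896e-25) + (-4.52337e-24) + (2.71402e-23) + (-1.62841e-22) + (9.77049e-22) + (-5.86229e-21) + (3.51738e-20) + (-2.11043e-19) + (1.26626e-18) + (-7.59753e-18) + (4.55852e-17) + (-2.73511e-16) + (1.64107e-15) + (5.90784e-14)
= 6.048503115e-14
Rounded to 6 significant figures: 6.0485e-14

6.0485e-14


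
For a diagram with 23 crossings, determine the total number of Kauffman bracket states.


Each crossing contributes 2 choices (A-smoothing or B-smoothing).
Total states = 2^23 = 8388608

8388608


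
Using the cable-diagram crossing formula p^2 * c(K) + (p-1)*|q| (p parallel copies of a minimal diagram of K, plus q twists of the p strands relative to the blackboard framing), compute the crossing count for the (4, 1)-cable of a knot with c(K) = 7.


Step 1: Each of the c(K) crossings of the companion diagram becomes p*p = p^2 crossings among the p parallel strands, and each of the |q| twists s_1 s_2 ... s_(p-1) adds (p-1) crossings.
  Crossings = p^2 * c(K) + (p-1)*|q|
Step 2: = 4^2 * 7 + (4-1)*1
Step 3: = 16*7 + 3*1
Step 4: = 112 + 3 = 115

115


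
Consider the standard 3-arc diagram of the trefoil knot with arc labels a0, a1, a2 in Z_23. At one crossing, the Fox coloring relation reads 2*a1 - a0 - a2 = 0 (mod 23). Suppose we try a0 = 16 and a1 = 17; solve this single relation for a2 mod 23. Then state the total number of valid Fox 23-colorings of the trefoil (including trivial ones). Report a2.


Step 1: Apply the given crossing relation 2*a1 - a0 - a2 = 0 (mod 23).
  a2 = 2*a1 - a0 mod 23
  a2 = 2*17 - 16 mod 23
  a2 = 34 - 16 mod 23
  a2 = 18 mod 23 = 18
Step 2: The trefoil has determinant 3.
  Number of Fox p-colorings (p prime) is p^2 if p = 3, else p.
  Since 23 does not divide 3, only trivial (constant) colorings exist.
  (So the trial a0 = 16, a1 = 17 with a0 != a1 does NOT extend to a valid coloring of the whole trefoil: the other two crossing relations require 3*(a1 - a0) = 0 (mod 23), which fails.)
  Total colorings = 23
Step 3: a2 = 18, total Fox 23-colorings = 23

18


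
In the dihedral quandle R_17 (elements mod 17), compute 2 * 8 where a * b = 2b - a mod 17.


2 * 8 = 2*8 - 2 mod 17
= 16 - 2 mod 17
= 14 mod 17 = 14

14


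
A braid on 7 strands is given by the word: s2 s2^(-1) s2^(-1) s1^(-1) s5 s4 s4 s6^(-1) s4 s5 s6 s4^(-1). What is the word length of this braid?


The word length counts the number of generators (including inverses).
Listing each generator: s2, s2^(-1), s2^(-1), s1^(-1), s5, s4, s4, s6^(-1), s4, s5, s6, s4^(-1)
There are 12 generators in this braid word.

12


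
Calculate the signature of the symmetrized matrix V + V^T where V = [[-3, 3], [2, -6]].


Step 1: V + V^T = [[-6, 5], [5, -12]]
Step 2: trace = -18, det = 47
Step 3: Discriminant = (-18)^2 - 4*47 = 136
Step 4: Eigenvalues: -3.16905, -14.831
Step 5: Signature = (# positive eigenvalues) - (# negative eigenvalues) = -2

-2


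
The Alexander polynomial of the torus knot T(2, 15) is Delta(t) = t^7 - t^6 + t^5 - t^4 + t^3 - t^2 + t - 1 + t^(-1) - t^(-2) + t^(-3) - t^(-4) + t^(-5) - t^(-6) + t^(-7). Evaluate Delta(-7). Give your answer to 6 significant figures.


Substituting t = -7 into Delta(t) = t^7 - t^6 + t^5 - t^4 + t^3 - t^2 + t - 1 + t^(-1) - t^(-2) + t^(-3) - t^(-4) + t^(-5) - t^(-6) + t^(-7):
Term values: (-823543) + (-117649) + (-16807) + (-2401) + (-343) + (-49) + (-7) + (-1) + (-0.142857) + (-0.0204082) + (-0.00291545) + (-0.000416493) + (-5.9499e-05) + (-8.49986e-06) + (-1.21427e-06)
Sum = -960800.1667
Rounded to 6 significant figures: -960800

-960800


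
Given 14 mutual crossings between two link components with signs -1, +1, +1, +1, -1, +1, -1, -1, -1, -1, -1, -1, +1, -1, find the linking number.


Step 1: Count positive crossings: 5
Step 2: Count negative crossings: 9
Step 3: Sum of signs = 5 - 9 = -4
Step 4: Linking number = sum/2 = -4/2 = -2

-2


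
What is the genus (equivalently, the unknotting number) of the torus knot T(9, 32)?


For a torus knot T(p,q), both the unknotting number and genus equal (p-1)(q-1)/2.
= (9-1)(32-1)/2
= 8*31/2
= 248/2 = 124

124


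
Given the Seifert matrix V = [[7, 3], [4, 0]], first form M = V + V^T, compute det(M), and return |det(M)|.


Step 1: Form V + V^T where V = [[7, 3], [4, 0]]
  V^T = [[7, 4], [3, 0]]
  V + V^T = [[14, 7], [7, 0]]
Step 2: det(V + V^T) = 14*0 - 7*7
  = 0 - 49 = -49
Step 3: Knot determinant = |det(V + V^T)| = |-49| = 49

49


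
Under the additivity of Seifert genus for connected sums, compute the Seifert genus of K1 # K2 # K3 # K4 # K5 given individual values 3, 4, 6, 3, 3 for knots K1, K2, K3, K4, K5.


The Seifert genus is additive under connected sum.
Seifert genus(K1 # K2 # K3 # K4 # K5) = (3) + (4) + (6) + (3) + (3)
= 19

19


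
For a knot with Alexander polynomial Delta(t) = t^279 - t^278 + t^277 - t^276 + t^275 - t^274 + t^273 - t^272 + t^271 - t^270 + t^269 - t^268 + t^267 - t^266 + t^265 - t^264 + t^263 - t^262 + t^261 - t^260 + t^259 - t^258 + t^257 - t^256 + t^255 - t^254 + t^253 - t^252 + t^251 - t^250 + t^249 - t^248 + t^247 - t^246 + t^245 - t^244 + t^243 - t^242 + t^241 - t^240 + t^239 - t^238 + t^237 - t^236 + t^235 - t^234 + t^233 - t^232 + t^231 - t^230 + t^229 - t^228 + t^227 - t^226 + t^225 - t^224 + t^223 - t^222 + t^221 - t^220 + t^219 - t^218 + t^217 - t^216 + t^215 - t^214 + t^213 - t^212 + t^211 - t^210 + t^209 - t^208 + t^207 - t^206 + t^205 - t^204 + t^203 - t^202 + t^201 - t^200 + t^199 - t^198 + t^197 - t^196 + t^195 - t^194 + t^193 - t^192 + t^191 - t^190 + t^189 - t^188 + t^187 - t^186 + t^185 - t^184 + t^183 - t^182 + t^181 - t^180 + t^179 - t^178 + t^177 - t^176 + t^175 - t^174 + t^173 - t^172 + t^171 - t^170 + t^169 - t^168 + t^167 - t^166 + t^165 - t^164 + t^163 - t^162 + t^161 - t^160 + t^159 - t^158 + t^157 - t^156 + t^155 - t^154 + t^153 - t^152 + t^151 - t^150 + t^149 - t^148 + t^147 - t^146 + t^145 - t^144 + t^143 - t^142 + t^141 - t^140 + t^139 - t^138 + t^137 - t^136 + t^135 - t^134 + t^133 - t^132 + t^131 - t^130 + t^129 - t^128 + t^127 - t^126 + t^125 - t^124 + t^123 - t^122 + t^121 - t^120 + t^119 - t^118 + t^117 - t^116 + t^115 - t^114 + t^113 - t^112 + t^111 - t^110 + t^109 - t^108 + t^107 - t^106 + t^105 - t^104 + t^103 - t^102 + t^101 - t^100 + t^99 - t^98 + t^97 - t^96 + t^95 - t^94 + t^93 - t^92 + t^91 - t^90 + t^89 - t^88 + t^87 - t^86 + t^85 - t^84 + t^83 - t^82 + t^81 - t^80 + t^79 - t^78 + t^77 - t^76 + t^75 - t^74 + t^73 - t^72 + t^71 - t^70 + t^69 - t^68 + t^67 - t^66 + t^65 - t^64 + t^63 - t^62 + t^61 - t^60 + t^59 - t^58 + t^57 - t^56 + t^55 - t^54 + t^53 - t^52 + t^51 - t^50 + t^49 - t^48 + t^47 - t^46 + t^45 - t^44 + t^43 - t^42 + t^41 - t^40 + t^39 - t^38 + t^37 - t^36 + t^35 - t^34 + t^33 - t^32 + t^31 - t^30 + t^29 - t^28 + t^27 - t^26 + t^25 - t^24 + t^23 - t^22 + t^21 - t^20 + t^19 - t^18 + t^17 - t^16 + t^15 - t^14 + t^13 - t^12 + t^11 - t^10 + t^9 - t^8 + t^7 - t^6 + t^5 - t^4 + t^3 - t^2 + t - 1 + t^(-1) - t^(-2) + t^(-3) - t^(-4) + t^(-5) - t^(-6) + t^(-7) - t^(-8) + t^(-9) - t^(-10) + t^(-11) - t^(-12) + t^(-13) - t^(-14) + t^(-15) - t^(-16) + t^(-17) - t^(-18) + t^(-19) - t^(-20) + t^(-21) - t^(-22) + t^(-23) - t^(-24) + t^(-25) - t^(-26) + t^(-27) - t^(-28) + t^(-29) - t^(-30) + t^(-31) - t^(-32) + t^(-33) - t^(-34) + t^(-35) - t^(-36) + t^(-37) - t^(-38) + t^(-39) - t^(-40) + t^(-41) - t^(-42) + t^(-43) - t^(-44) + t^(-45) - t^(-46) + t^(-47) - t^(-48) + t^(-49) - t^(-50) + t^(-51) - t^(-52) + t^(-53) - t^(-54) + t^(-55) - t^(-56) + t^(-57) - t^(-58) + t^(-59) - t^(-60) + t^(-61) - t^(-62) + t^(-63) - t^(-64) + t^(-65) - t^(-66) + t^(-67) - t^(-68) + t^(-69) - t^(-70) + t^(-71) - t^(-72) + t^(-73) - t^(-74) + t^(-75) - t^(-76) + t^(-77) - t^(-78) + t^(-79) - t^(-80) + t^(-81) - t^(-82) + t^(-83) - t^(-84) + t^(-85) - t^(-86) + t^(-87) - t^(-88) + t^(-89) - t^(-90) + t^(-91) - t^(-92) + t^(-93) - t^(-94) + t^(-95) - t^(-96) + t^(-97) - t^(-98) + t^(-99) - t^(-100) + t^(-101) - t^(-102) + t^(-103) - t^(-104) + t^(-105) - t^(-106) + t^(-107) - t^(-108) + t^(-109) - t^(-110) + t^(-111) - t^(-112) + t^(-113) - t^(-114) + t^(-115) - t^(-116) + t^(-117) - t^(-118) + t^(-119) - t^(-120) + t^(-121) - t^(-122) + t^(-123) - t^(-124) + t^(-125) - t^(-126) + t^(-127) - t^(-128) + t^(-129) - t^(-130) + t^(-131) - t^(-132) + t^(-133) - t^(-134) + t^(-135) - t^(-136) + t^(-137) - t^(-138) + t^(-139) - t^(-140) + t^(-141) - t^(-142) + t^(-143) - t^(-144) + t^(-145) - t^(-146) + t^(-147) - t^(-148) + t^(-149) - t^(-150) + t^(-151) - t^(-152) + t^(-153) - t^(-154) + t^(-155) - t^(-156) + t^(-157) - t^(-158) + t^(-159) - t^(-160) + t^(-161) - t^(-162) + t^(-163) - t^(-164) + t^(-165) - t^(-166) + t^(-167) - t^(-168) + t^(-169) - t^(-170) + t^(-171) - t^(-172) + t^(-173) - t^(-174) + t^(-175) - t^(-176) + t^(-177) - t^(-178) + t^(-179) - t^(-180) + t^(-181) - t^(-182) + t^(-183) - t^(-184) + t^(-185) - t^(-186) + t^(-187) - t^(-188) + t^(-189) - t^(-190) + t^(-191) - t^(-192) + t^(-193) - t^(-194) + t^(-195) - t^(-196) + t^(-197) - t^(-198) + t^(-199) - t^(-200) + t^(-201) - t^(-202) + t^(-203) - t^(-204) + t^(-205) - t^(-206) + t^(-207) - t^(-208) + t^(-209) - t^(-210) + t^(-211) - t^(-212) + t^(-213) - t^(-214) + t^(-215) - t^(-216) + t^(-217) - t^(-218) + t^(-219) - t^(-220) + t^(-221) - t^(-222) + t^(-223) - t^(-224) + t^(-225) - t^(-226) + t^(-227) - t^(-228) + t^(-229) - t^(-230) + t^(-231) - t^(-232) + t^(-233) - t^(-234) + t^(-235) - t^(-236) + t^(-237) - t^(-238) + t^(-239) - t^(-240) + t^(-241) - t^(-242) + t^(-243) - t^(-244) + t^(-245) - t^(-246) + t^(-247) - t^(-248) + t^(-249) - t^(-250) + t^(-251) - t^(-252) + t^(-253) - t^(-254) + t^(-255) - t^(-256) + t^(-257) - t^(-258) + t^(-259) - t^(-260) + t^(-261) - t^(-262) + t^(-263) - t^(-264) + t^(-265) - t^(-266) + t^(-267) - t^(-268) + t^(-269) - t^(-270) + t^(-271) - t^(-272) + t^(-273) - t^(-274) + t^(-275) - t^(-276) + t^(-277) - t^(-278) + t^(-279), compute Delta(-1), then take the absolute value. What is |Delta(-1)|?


Step 1: The polynomial has 559 terms with alternating signs, exponents from 279 down to -279.
Step 2: Substitute t = -1. The i-th term has coefficient (-1)^i and exponent (m-i),
  so its value is (-1)^i * (-1)^(m-i) = (-1)^m = -1 for every i.
Step 3: All 559 terms equal -1, so Delta(-1) = 559 * (-1) = -559
Step 4: |Delta(-1)| = 559

559


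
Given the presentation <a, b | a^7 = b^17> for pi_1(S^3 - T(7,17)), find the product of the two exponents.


The relation is a^7 = b^17.
Product of exponents = 7 * 17
= 119

119


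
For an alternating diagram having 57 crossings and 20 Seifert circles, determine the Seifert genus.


For alternating knots, g = (c - s + 1)/2.
= (57 - 20 + 1)/2
= 38/2 = 19

19


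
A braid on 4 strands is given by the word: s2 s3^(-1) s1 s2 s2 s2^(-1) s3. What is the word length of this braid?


The word length counts the number of generators (including inverses).
Listing each generator: s2, s3^(-1), s1, s2, s2, s2^(-1), s3
There are 7 generators in this braid word.

7


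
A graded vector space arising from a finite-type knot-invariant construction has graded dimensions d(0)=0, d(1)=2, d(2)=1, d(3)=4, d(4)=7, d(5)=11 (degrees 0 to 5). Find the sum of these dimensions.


Total dimension = d(0) + d(1) + ... + d(5)
= 0 + 2 + 1 + 4 + 7 + 11
= 25

25


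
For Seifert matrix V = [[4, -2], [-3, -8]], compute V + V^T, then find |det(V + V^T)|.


Step 1: Form V + V^T where V = [[4, -2], [-3, -8]]
  V^T = [[4, -3], [-2, -8]]
  V + V^T = [[8, -5], [-5, -16]]
Step 2: det(V + V^T) = 8*(-16) - (-5)*(-5)
  = -128 - 25 = -153
Step 3: Knot determinant = |det(V + V^T)| = |-153| = 153

153


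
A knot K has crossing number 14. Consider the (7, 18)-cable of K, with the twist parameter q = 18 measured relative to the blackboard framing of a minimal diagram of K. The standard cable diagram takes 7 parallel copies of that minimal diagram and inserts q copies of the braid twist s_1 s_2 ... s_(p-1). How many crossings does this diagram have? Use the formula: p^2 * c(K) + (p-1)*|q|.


Step 1: Each of the c(K) crossings of the companion diagram becomes p*p = p^2 crossings among the p parallel strands, and each of the |q| twists s_1 s_2 ... s_(p-1) adds (p-1) crossings.
  Crossings = p^2 * c(K) + (p-1)*|q|
Step 2: = 7^2 * 14 + (7-1)*18
Step 3: = 49*14 + 6*18
Step 4: = 686 + 108 = 794

794


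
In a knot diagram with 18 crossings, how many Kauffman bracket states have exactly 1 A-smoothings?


We choose which 1 of 18 crossings get A-smoothings.
C(18, 1) = 18! / (1! * 17!)
= 18

18


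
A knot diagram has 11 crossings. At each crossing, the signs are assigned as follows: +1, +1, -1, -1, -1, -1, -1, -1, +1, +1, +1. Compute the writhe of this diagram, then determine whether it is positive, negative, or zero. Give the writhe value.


Step 1: Count positive crossings (+1).
Positive crossings: 5
Step 2: Count negative crossings (-1).
Negative crossings: 6
Step 3: Writhe = (positive) - (negative)
w = 5 - 6 = -1
Step 4: |w| = 1, and w is negative

-1


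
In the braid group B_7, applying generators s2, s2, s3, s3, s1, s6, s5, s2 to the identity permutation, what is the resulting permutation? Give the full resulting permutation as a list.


Starting with identity [1, 2, 3, 4, 5, 6, 7].
Apply generators in sequence:
  After s2: [1, 3, 2, 4, 5, 6, 7]
  After s2: [1, 2, 3, 4, 5, 6, 7]
  After s3: [1, 2, 4, 3, 5, 6, 7]
  After s3: [1, 2, 3, 4, 5, 6, 7]
  After s1: [2, 1, 3, 4, 5, 6, 7]
  After s6: [2, 1, 3, 4, 5, 7, 6]
  After s5: [2, 1, 3, 4, 7, 5, 6]
  After s2: [2, 3, 1, 4, 7, 5, 6]
Final permutation: [2, 3, 1, 4, 7, 5, 6]

[2, 3, 1, 4, 7, 5, 6]


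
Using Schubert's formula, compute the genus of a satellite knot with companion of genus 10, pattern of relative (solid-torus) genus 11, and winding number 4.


Schubert: g(satellite) = g_rel(pattern) + |winding| * g(companion),
where g_rel(pattern) is the genus of the pattern relative to the solid torus.
= 11 + 4 * 10
= 11 + 40 = 51

51


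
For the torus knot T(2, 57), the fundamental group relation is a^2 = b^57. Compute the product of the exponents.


The relation is a^2 = b^57.
Product of exponents = 2 * 57
= 114

114


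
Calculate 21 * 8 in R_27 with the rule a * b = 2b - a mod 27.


21 * 8 = 2*8 - 21 mod 27
= 16 - 21 mod 27
= -5 mod 27 = 22

22


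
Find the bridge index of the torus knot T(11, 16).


The bridge number of T(p,q) is min(p,q).
min(11, 16) = 11

11


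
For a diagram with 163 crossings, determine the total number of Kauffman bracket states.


Each crossing contributes 2 choices (A-smoothing or B-smoothing).
Total states = 2^163 = 11692013098647223345629478661730264157247460343808

11692013098647223345629478661730264157247460343808


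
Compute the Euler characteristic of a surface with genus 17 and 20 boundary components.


chi = 2 - 2g - b
= 2 - 2*17 - 20
= 2 - 34 - 20 = -52

-52


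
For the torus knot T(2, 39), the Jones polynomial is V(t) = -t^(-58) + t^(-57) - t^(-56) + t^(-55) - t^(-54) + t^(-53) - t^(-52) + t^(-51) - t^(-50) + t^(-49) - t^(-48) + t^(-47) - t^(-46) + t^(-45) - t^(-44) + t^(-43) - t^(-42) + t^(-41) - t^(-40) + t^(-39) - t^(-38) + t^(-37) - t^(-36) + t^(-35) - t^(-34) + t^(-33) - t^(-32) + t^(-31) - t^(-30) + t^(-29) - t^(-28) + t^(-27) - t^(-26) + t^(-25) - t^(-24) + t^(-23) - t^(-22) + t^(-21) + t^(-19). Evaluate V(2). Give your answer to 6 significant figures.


Substituting t = 2 into V(t) = -t^(-58) + t^(-57) - t^(-56) + t^(-55) - t^(-54) + t^(-53) - t^(-52) + t^(-51) - t^(-50) + t^(-49) - t^(-48) + t^(-47) - t^(-46) + t^(-45) - t^(-44) + t^(-43) - t^(-42) + t^(-41) - t^(-40) + t^(-39) - t^(-38) + t^(-37) - t^(-36) + t^(-35) - t^(-34) + t^(-33) - t^(-32) + t^(-31) - t^(-30) + t^(-29) - t^(-28) + t^(-27) - t^(-26) + t^(-25) - t^(-24) + t^(-23) - t^(-22) + t^(-21) + t^(-19):
  (-)t^(-58) = -3.46945e-18
  (+)t^(-57) = 6.93889e-18
  (-)t^(-56) = -1.38778e-17
  (+)t^(-55) = 2.77556e-17
  (-)t^(-54) = -5.55112e-17
  (+)t^(-53) = 1.11022e-16
  (-)t^(-52) = -2.22045e-16
  (+)t^(-51) = 4.44089e-16
  (-)t^(-50) = -8.88178e-16
  (+)t^(-49) = 1.77636e-15
  (-)t^(-48) = -3.55271e-15
  (+)t^(-47) = 7.10543e-15
  (-)t^(-46) = -1.42109e-14
  (+)t^(-45) = 2.84217e-14
  (-)t^(-44) = -5.68434e-14
  (+)t^(-43) = 1.13687e-13
  (-)t^(-42) = -2.27374e-13
  (+)t^(-41) = 4.54747e-13
  (-)t^(-40) = -9.09495e-13
  (+)t^(-39) = 1.81899e-12
  (-)t^(-38) = -3.63798e-12
  (+)t^(-37) = 7.27596e-12
  (-)t^(-36) = -1.45519e-11
  (+)t^(-35) = 2.91038e-11
  (-)t^(-34) = -5.82077e-11
  (+)t^(-33) = 1.16415e-10
  (-)t^(-32) = -2.32831e-10
  (+)t^(-31) = 4.65661e-10
  (-)t^(-30) = -9.31323e-10
  (+)t^(-29) = 1.86265e-09
  (-)t^(-28) = -3.72529e-09
  (+)t^(-27) = 7.45058e-09
  (-)t^(-26) = -1.49012e-08
  (+)t^(-25) = 2.98023e-08
  (-)t^(-24) = -5.96046e-08
  (+)t^(-23) = 1.19209e-07
  (-)t^(-22) = -2.38419e-07
  (+)t^(-21) = 4.76837e-07
  (+)t^(-19) = 1.90735e-06
Sum = (-3.46945e-18) + (6.93889e-18) + (-1.38778e-17) + (2.77556e-17) + (-5.55112e-17) + (1.11022e-16) + (-2.22045e-16) + (4.44089e-16) + (-8.88178e-16) + (1.77636e-15) + (-3.55271e-15) + (7.10543e-15) + (-1.42109e-14) + (2.84217e-14) + (-5.68434e-14) + (1.13687e-13) + (-2.27374e-13) + (4.54747e-13) + (-9.09495e-13) + (1.81899e-12) + (-3.63798e-12) + (7.27596e-12) + (-1.45519e-11) + (2.91038e-11) + (-5.82077e-11) + (1.16415e-10) + (-2.32831e-10) + (4.65661e-10) + (-9.31323e-10) + (1.86265e-09) + (-3.72529e-09) + (7.45058e-09) + (-1.49012e-08) + (2.98023e-08) + (-5.96046e-08) + (1.19209e-07) + (-2.38419e-07) + (4.76837e-07) + (1.90735e-06)
= 2.225240072e-06
Rounded to 6 significant figures: 2.22524e-06

2.22524e-06
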